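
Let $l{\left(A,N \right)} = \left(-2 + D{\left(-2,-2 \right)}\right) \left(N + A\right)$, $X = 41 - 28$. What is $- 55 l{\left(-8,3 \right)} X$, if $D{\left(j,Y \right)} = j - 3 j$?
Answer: $7150$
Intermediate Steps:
$X = 13$
$D{\left(j,Y \right)} = - 2 j$
$l{\left(A,N \right)} = 2 A + 2 N$ ($l{\left(A,N \right)} = \left(-2 - -4\right) \left(N + A\right) = \left(-2 + 4\right) \left(A + N\right) = 2 \left(A + N\right) = 2 A + 2 N$)
$- 55 l{\left(-8,3 \right)} X = - 55 \left(2 \left(-8\right) + 2 \cdot 3\right) 13 = - 55 \left(-16 + 6\right) 13 = \left(-55\right) \left(-10\right) 13 = 550 \cdot 13 = 7150$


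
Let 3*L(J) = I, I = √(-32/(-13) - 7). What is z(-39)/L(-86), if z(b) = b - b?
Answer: 0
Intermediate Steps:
I = I*√767/13 (I = √(-32*(-1/13) - 7) = √(32/13 - 7) = √(-59/13) = I*√767/13 ≈ 2.1304*I)
L(J) = I*√767/39 (L(J) = (I*√767/13)/3 = I*√767/39)
z(b) = 0
z(-39)/L(-86) = 0/((I*√767/39)) = 0*(-3*I*√767/59) = 0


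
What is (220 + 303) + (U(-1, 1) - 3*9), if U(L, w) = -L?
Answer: 497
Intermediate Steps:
(220 + 303) + (U(-1, 1) - 3*9) = (220 + 303) + (-1*(-1) - 3*9) = 523 + (1 - 27) = 523 - 26 = 497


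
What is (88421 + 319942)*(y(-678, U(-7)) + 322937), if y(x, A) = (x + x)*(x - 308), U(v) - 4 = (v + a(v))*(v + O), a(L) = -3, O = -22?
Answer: 677863386939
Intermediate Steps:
U(v) = 4 + (-22 + v)*(-3 + v) (U(v) = 4 + (v - 3)*(v - 22) = 4 + (-3 + v)*(-22 + v) = 4 + (-22 + v)*(-3 + v))
y(x, A) = 2*x*(-308 + x) (y(x, A) = (2*x)*(-308 + x) = 2*x*(-308 + x))
(88421 + 319942)*(y(-678, U(-7)) + 322937) = (88421 + 319942)*(2*(-678)*(-308 - 678) + 322937) = 408363*(2*(-678)*(-986) + 322937) = 408363*(1337016 + 322937) = 408363*1659953 = 677863386939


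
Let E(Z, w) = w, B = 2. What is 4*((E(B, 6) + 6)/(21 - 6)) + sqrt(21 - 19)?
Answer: 16/5 + sqrt(2) ≈ 4.6142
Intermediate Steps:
4*((E(B, 6) + 6)/(21 - 6)) + sqrt(21 - 19) = 4*((6 + 6)/(21 - 6)) + sqrt(21 - 19) = 4*(12/15) + sqrt(2) = 4*(12*(1/15)) + sqrt(2) = 4*(4/5) + sqrt(2) = 16/5 + sqrt(2)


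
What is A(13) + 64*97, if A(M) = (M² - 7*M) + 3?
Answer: 6289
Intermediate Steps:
A(M) = 3 + M² - 7*M
A(13) + 64*97 = (3 + 13² - 7*13) + 64*97 = (3 + 169 - 91) + 6208 = 81 + 6208 = 6289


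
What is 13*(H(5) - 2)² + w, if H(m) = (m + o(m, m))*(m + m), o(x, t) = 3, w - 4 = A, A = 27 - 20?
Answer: 79103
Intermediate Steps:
A = 7
w = 11 (w = 4 + 7 = 11)
H(m) = 2*m*(3 + m) (H(m) = (m + 3)*(m + m) = (3 + m)*(2*m) = 2*m*(3 + m))
13*(H(5) - 2)² + w = 13*(2*5*(3 + 5) - 2)² + 11 = 13*(2*5*8 - 2)² + 11 = 13*(80 - 2)² + 11 = 13*78² + 11 = 13*6084 + 11 = 79092 + 11 = 79103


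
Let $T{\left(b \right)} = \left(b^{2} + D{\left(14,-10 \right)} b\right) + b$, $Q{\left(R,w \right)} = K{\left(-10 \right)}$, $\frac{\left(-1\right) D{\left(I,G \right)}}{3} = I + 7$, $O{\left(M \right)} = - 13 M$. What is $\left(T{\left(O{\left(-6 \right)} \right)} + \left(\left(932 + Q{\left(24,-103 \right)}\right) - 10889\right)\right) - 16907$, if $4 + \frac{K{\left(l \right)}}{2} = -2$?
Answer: $-25628$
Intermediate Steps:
$K{\left(l \right)} = -12$ ($K{\left(l \right)} = -8 + 2 \left(-2\right) = -8 - 4 = -12$)
$D{\left(I,G \right)} = -21 - 3 I$ ($D{\left(I,G \right)} = - 3 \left(I + 7\right) = - 3 \left(7 + I\right) = -21 - 3 I$)
$Q{\left(R,w \right)} = -12$
$T{\left(b \right)} = b^{2} - 62 b$ ($T{\left(b \right)} = \left(b^{2} + \left(-21 - 42\right) b\right) + b = \left(b^{2} - 63 b\right) + b = b^{2} - 62 b$)
$\left(T{\left(O{\left(-6 \right)} \right)} + \left(\left(932 + Q{\left(24,-103 \right)}\right) - 10889\right)\right) - 16907 = \left(\left(-13\right) \left(-6\right) \left(-62 - -78\right) + \left(\left(932 - 12\right) - 10889\right)\right) - 16907 = \left(78 \left(-62 + 78\right) + \left(920 - 10889\right)\right) - 16907 = \left(78 \cdot 16 - 9969\right) - 16907 = \left(1248 - 9969\right) - 16907 = -8721 - 16907 = -25628$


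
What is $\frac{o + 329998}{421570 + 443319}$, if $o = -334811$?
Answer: $- \frac{4813}{864889} \approx -0.0055649$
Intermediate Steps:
$\frac{o + 329998}{421570 + 443319} = \frac{-334811 + 329998}{421570 + 443319} = - \frac{4813}{864889}$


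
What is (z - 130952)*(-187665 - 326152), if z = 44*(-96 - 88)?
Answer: 71445226216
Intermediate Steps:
z = -8096 (z = 44*(-184) = -8096)
(z - 130952)*(-187665 - 326152) = (-8096 - 130952)*(-187665 - 326152) = -139048*(-513817) = 71445226216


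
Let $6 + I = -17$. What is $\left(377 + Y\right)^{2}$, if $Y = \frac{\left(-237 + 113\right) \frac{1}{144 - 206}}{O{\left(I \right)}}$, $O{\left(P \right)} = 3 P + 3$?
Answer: $\frac{154753600}{1089} \approx 1.4211 \cdot 10^{5}$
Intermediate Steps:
$I = -23$ ($I = -6 - 17 = -23$)
$O{\left(P \right)} = 3 + 3 P$
$Y = - \frac{1}{33}$ ($Y = \frac{\left(-237 + 113\right) \frac{1}{144 - 206}}{3 + 3 \left(-23\right)} = \frac{\left(-124\right) \frac{1}{-62}}{3 - 69} = \frac{\left(-124\right) \left(- \frac{1}{62}\right)}{-66} = 2 \left(- \frac{1}{66}\right) = - \frac{1}{33} \approx -0.030303$)
$\left(377 + Y\right)^{2} = \left(377 - \frac{1}{33}\right)^{2} = \left(\frac{12440}{33}\right)^{2} = \frac{154753600}{1089}$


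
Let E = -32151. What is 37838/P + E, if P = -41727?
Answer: -1341602615/41727 ≈ -32152.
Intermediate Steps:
37838/P + E = 37838/(-41727) - 32151 = 37838*(-1/41727) - 32151 = -37838/41727 - 32151 = -1341602615/41727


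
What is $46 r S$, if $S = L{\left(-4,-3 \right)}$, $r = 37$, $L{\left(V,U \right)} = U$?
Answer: $-5106$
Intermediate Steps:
$S = -3$
$46 r S = 46 \cdot 37 \left(-3\right) = 1702 \left(-3\right) = -5106$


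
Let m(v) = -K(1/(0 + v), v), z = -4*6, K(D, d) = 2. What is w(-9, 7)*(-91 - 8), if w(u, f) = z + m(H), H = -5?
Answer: 2574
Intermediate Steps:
z = -24
m(v) = -2 (m(v) = -1*2 = -2)
w(u, f) = -26 (w(u, f) = -24 - 2 = -26)
w(-9, 7)*(-91 - 8) = -26*(-91 - 8) = -26*(-99) = 2574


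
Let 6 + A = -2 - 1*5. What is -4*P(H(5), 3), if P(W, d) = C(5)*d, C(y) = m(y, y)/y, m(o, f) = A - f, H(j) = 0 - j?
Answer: 216/5 ≈ 43.200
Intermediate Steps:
A = -13 (A = -6 + (-2 - 1*5) = -6 + (-2 - 5) = -6 - 7 = -13)
H(j) = -j
m(o, f) = -13 - f
C(y) = (-13 - y)/y
P(W, d) = -18*d/5 (P(W, d) = ((-13 - 1*5)/5)*d = ((-13 - 5)/5)*d = ((⅕)*(-18))*d = -18*d/5)
-4*P(H(5), 3) = -(-72)*3/5 = -4*(-54/5) = 216/5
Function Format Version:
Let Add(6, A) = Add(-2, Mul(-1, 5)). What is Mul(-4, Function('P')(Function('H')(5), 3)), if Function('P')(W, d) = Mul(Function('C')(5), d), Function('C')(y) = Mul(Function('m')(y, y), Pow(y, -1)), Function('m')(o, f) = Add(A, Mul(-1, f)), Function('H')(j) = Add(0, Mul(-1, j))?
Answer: Rational(216, 5) ≈ 43.200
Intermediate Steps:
A = -13 (A = Add(-6, Add(-2, Mul(-1, 5))) = Add(-6, Add(-2, -5)) = Add(-6, -7) = -13)
Function('H')(j) = Mul(-1, j)
Function('m')(o, f) = Add(-13, Mul(-1, f))
Function('C')(y) = Mul(Pow(y, -1), Add(-13, Mul(-1, y))) (Function('C')(y) = Mul(Add(-13, Mul(-1, y)), Pow(y, -1)) = Mul(Pow(y, -1), Add(-13, Mul(-1, y))))
Function('P')(W, d) = Mul(Rational(-18, 5), d) (Function('P')(W, d) = Mul(Mul(Pow(5, -1), Add(-13, Mul(-1, 5))), d) = Mul(Mul(Rational(1, 5), Add(-13, -5)), d) = Mul(Mul(Rational(1, 5), -18), d) = Mul(Rational(-18, 5), d))
Mul(-4, Function('P')(Function('H')(5), 3)) = Mul(-4, Mul(Rational(-18, 5), 3)) = Mul(-4, Rational(-54, 5)) = Rational(216, 5)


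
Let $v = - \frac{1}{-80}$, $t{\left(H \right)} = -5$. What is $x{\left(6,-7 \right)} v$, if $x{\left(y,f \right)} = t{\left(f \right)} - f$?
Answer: $\frac{1}{40} \approx 0.025$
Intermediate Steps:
$v = \frac{1}{80}$ ($v = \left(-1\right) \left(- \frac{1}{80}\right) = \frac{1}{80} \approx 0.0125$)
$x{\left(y,f \right)} = -5 - f$
$x{\left(6,-7 \right)} v = \left(-5 - -7\right) \frac{1}{80} = \left(-5 + 7\right) \frac{1}{80} = 2 \cdot \frac{1}{80} = \frac{1}{40}$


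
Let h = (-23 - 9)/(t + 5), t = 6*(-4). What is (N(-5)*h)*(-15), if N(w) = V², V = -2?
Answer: -1920/19 ≈ -101.05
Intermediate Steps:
t = -24
h = 32/19 (h = (-23 - 9)/(-24 + 5) = -32/(-19) = -32*(-1/19) = 32/19 ≈ 1.6842)
N(w) = 4 (N(w) = (-2)² = 4)
(N(-5)*h)*(-15) = (4*(32/19))*(-15) = (128/19)*(-15) = -1920/19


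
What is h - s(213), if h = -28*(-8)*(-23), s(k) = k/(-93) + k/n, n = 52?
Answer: -8307935/1612 ≈ -5153.8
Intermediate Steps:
s(k) = 41*k/4836 (s(k) = k/(-93) + k/52 = k*(-1/93) + k*(1/52) = -k/93 + k/52 = 41*k/4836)
h = -5152 (h = 224*(-23) = -5152)
h - s(213) = -5152 - 41*213/4836 = -5152 - 1*2911/1612 = -5152 - 2911/1612 = -8307935/1612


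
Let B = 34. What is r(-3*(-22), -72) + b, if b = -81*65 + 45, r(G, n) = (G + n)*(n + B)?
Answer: -4992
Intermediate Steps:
r(G, n) = (34 + n)*(G + n) (r(G, n) = (G + n)*(n + 34) = (G + n)*(34 + n) = (34 + n)*(G + n))
b = -5220 (b = -5265 + 45 = -5220)
r(-3*(-22), -72) + b = ((-72)² + 34*(-3*(-22)) + 34*(-72) - 3*(-22)*(-72)) - 5220 = (5184 + 34*66 - 2448 + 66*(-72)) - 5220 = (5184 + 2244 - 2448 - 4752) - 5220 = 228 - 5220 = -4992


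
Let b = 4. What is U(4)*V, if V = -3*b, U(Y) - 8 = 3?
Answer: -132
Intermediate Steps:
U(Y) = 11 (U(Y) = 8 + 3 = 11)
V = -12 (V = -3*4 = -12)
U(4)*V = 11*(-12) = -132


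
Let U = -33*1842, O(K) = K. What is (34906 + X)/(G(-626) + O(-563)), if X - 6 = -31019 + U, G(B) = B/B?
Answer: 56893/562 ≈ 101.23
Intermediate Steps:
U = -60786
G(B) = 1
X = -91799 (X = 6 + (-31019 - 60786) = 6 - 91805 = -91799)
(34906 + X)/(G(-626) + O(-563)) = (34906 - 91799)/(1 - 563) = -56893/(-562) = -56893*(-1/562) = 56893/562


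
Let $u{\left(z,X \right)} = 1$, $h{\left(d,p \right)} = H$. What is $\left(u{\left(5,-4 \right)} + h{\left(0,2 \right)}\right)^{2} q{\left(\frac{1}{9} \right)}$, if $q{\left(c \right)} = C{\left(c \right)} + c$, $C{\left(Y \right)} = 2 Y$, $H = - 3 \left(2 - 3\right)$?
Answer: $\frac{16}{3} \approx 5.3333$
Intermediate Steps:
$H = 3$ ($H = \left(-3\right) \left(-1\right) = 3$)
$h{\left(d,p \right)} = 3$
$q{\left(c \right)} = 3 c$ ($q{\left(c \right)} = 2 c + c = 3 c$)
$\left(u{\left(5,-4 \right)} + h{\left(0,2 \right)}\right)^{2} q{\left(\frac{1}{9} \right)} = \left(1 + 3\right)^{2} \cdot \frac{3}{9} = 4^{2} \cdot 3 \cdot \frac{1}{9} = 16 \cdot \frac{1}{3} = \frac{16}{3}$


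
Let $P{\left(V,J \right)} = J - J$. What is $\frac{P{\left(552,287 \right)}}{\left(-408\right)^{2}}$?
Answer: $0$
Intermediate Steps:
$P{\left(V,J \right)} = 0$
$\frac{P{\left(552,287 \right)}}{\left(-408\right)^{2}} = \frac{0}{\left(-408\right)^{2}} = \frac{0}{166464} = 0 \cdot \frac{1}{166464} = 0$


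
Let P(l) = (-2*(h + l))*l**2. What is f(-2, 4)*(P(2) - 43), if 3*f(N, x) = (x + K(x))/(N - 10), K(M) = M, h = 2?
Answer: 50/3 ≈ 16.667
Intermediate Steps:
f(N, x) = 2*x/(3*(-10 + N)) (f(N, x) = ((x + x)/(N - 10))/3 = ((2*x)/(-10 + N))/3 = (2*x/(-10 + N))/3 = 2*x/(3*(-10 + N)))
P(l) = l**2*(-4 - 2*l) (P(l) = (-2*(2 + l))*l**2 = (-4 - 2*l)*l**2 = l**2*(-4 - 2*l))
f(-2, 4)*(P(2) - 43) = ((2/3)*4/(-10 - 2))*(2*2**2*(-2 - 1*2) - 43) = ((2/3)*4/(-12))*(2*4*(-2 - 2) - 43) = ((2/3)*4*(-1/12))*(2*4*(-4) - 43) = -2*(-32 - 43)/9 = -2/9*(-75) = 50/3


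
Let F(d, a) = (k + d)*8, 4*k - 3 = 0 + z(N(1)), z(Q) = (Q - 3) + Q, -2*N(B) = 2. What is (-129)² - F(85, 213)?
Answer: 15965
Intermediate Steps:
N(B) = -1 (N(B) = -½*2 = -1)
z(Q) = -3 + 2*Q (z(Q) = (-3 + Q) + Q = -3 + 2*Q)
k = -½ (k = ¾ + (0 + (-3 + 2*(-1)))/4 = ¾ + (0 + (-3 - 2))/4 = ¾ + (0 - 5)/4 = ¾ + (¼)*(-5) = ¾ - 5/4 = -½ ≈ -0.50000)
F(d, a) = -4 + 8*d (F(d, a) = (-½ + d)*8 = -4 + 8*d)
(-129)² - F(85, 213) = (-129)² - (-4 + 8*85) = 16641 - (-4 + 680) = 16641 - 1*676 = 16641 - 676 = 15965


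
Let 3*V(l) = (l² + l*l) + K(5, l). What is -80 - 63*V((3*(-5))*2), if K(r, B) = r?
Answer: -37985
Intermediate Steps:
V(l) = 5/3 + 2*l²/3 (V(l) = ((l² + l*l) + 5)/3 = ((l² + l²) + 5)/3 = (2*l² + 5)/3 = (5 + 2*l²)/3 = 5/3 + 2*l²/3)
-80 - 63*V((3*(-5))*2) = -80 - 63*(5/3 + 2*((3*(-5))*2)²/3) = -80 - 63*(5/3 + 2*(-15*2)²/3) = -80 - 63*(5/3 + (⅔)*(-30)²) = -80 - 63*(5/3 + (⅔)*900) = -80 - 63*(5/3 + 600) = -80 - 63*1805/3 = -80 - 37905 = -37985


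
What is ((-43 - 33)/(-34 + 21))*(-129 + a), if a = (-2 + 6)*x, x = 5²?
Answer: -2204/13 ≈ -169.54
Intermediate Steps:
x = 25
a = 100 (a = (-2 + 6)*25 = 4*25 = 100)
((-43 - 33)/(-34 + 21))*(-129 + a) = ((-43 - 33)/(-34 + 21))*(-129 + 100) = -76/(-13)*(-29) = -76*(-1/13)*(-29) = (76/13)*(-29) = -2204/13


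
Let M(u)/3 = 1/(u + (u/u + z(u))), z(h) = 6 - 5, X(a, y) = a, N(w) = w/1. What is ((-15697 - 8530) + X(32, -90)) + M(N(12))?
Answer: -338727/14 ≈ -24195.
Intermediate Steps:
N(w) = w (N(w) = w*1 = w)
z(h) = 1
M(u) = 3/(2 + u) (M(u) = 3/(u + (u/u + 1)) = 3/(u + (1 + 1)) = 3/(u + 2) = 3/(2 + u))
((-15697 - 8530) + X(32, -90)) + M(N(12)) = ((-15697 - 8530) + 32) + 3/(2 + 12) = (-24227 + 32) + 3/14 = -24195 + 3*(1/14) = -24195 + 3/14 = -338727/14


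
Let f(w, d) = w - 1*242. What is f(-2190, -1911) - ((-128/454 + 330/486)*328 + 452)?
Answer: -55422836/18387 ≈ -3014.2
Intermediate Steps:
f(w, d) = -242 + w (f(w, d) = w - 242 = -242 + w)
f(-2190, -1911) - ((-128/454 + 330/486)*328 + 452) = (-242 - 2190) - ((-128/454 + 330/486)*328 + 452) = -2432 - ((-128*1/454 + 330*(1/486))*328 + 452) = -2432 - ((-64/227 + 55/81)*328 + 452) = -2432 - ((7301/18387)*328 + 452) = -2432 - (2394728/18387 + 452) = -2432 - 1*10705652/18387 = -2432 - 10705652/18387 = -55422836/18387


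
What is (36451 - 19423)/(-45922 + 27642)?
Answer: -4257/4570 ≈ -0.93151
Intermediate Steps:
(36451 - 19423)/(-45922 + 27642) = 17028/(-18280) = 17028*(-1/18280) = -4257/4570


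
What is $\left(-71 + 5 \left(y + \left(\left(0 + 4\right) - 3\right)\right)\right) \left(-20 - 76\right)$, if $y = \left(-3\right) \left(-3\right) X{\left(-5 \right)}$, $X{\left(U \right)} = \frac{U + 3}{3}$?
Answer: $9216$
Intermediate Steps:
$X{\left(U \right)} = 1 + \frac{U}{3}$ ($X{\left(U \right)} = \left(3 + U\right) \frac{1}{3} = 1 + \frac{U}{3}$)
$y = -6$ ($y = \left(-3\right) \left(-3\right) \left(1 + \frac{1}{3} \left(-5\right)\right) = 9 \left(1 - \frac{5}{3}\right) = 9 \left(- \frac{2}{3}\right) = -6$)
$\left(-71 + 5 \left(y + \left(\left(0 + 4\right) - 3\right)\right)\right) \left(-20 - 76\right) = \left(-71 + 5 \left(-6 + \left(\left(0 + 4\right) - 3\right)\right)\right) \left(-20 - 76\right) = \left(-71 + 5 \left(-6 + \left(4 - 3\right)\right)\right) \left(-96\right) = \left(-71 + 5 \left(-6 + 1\right)\right) \left(-96\right) = \left(-71 + 5 \left(-5\right)\right) \left(-96\right) = \left(-71 - 25\right) \left(-96\right) = \left(-96\right) \left(-96\right) = 9216$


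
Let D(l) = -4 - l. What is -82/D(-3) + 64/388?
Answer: 7970/97 ≈ 82.165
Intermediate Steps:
-82/D(-3) + 64/388 = -82/(-4 - 1*(-3)) + 64/388 = -82/(-4 + 3) + 64*(1/388) = -82/(-1) + 16/97 = -82*(-1) + 16/97 = 82 + 16/97 = 7970/97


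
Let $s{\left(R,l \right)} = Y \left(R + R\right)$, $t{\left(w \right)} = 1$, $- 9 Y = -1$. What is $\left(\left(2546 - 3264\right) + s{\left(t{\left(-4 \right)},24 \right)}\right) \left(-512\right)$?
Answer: $\frac{3307520}{9} \approx 3.675 \cdot 10^{5}$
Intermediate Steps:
$Y = \frac{1}{9}$ ($Y = \left(- \frac{1}{9}\right) \left(-1\right) = \frac{1}{9} \approx 0.11111$)
$s{\left(R,l \right)} = \frac{2 R}{9}$ ($s{\left(R,l \right)} = \frac{R + R}{9} = \frac{2 R}{9}$)
$\left(\left(2546 - 3264\right) + s{\left(t{\left(-4 \right)},24 \right)}\right) \left(-512\right) = \left(\left(2546 - 3264\right) + \frac{2}{9} \cdot 1\right) \left(-512\right) = \left(-718 + \frac{2}{9}\right) \left(-512\right) = \left(- \frac{6460}{9}\right) \left(-512\right) = \frac{3307520}{9}$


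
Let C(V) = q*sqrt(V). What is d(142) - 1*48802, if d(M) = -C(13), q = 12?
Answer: -48802 - 12*sqrt(13) ≈ -48845.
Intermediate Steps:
C(V) = 12*sqrt(V)
d(M) = -12*sqrt(13)
d(142) - 1*48802 = -12*sqrt(13) - 1*48802 = -12*sqrt(13) - 48802 = -48802 - 12*sqrt(13)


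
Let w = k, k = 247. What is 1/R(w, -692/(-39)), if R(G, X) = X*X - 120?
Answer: 1521/296344 ≈ 0.0051325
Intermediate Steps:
w = 247
R(G, X) = -120 + X**2 (R(G, X) = X**2 - 120 = -120 + X**2)
1/R(w, -692/(-39)) = 1/(-120 + (-692/(-39))**2) = 1/(-120 + (-692*(-1/39))**2) = 1/(-120 + (692/39)**2) = 1/(-120 + 478864/1521) = 1/(296344/1521) = 1521/296344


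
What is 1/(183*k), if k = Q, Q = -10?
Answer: -1/1830 ≈ -0.00054645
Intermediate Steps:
k = -10
1/(183*k) = 1/(183*(-10)) = 1/(-1830) = -1/1830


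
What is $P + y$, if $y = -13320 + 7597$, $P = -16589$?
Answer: $-22312$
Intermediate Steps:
$y = -5723$
$P + y = -16589 - 5723 = -22312$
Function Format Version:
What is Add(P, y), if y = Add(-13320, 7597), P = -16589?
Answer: -22312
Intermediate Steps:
y = -5723
Add(P, y) = Add(-16589, -5723) = -22312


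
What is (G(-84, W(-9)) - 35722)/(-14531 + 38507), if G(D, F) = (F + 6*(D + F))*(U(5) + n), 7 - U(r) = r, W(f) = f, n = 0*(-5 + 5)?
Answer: -4607/2997 ≈ -1.5372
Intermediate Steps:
n = 0 (n = 0*0 = 0)
U(r) = 7 - r
G(D, F) = 12*D + 14*F (G(D, F) = (F + 6*(D + F))*((7 - 1*5) + 0) = (F + (6*D + 6*F))*((7 - 5) + 0) = (6*D + 7*F)*(2 + 0) = (6*D + 7*F)*2 = 12*D + 14*F)
(G(-84, W(-9)) - 35722)/(-14531 + 38507) = ((12*(-84) + 14*(-9)) - 35722)/(-14531 + 38507) = ((-1008 - 126) - 35722)/23976 = (-1134 - 35722)*(1/23976) = -36856*1/23976 = -4607/2997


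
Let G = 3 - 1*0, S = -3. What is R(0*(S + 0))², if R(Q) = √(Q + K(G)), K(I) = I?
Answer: 3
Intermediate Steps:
G = 3 (G = 3 + 0 = 3)
R(Q) = √(3 + Q) (R(Q) = √(Q + 3) = √(3 + Q))
R(0*(S + 0))² = (√(3 + 0*(-3 + 0)))² = (√(3 + 0*(-3)))² = (√(3 + 0))² = (√3)² = 3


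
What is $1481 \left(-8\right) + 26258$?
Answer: $14410$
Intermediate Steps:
$1481 \left(-8\right) + 26258 = -11848 + 26258 = 14410$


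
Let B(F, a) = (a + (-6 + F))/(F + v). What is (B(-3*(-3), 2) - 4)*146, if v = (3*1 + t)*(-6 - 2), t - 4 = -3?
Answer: -14162/23 ≈ -615.74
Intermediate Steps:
t = 1 (t = 4 - 3 = 1)
v = -32 (v = (3*1 + 1)*(-6 - 2) = (3 + 1)*(-8) = 4*(-8) = -32)
B(F, a) = (-6 + F + a)/(-32 + F) (B(F, a) = (a + (-6 + F))/(F - 32) = (-6 + F + a)/(-32 + F))
(B(-3*(-3), 2) - 4)*146 = ((-6 - 3*(-3) + 2)/(-32 - 3*(-3)) - 4)*146 = ((-6 + 9 + 2)/(-32 + 9) - 4)*146 = (5/(-23) - 4)*146 = (-1/23*5 - 4)*146 = (-5/23 - 4)*146 = -97/23*146 = -14162/23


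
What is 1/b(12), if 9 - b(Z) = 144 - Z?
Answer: -1/123 ≈ -0.0081301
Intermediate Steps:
b(Z) = -135 + Z (b(Z) = 9 - (144 - Z) = 9 + (-144 + Z) = -135 + Z)
1/b(12) = 1/(-135 + 12) = 1/(-123) = -1/123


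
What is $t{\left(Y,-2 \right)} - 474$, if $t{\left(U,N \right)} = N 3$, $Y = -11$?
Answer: $-480$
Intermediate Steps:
$t{\left(U,N \right)} = 3 N$
$t{\left(Y,-2 \right)} - 474 = 3 \left(-2\right) - 474 = -6 - 474 = -480$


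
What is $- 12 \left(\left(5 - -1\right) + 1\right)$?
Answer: $-84$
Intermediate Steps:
$- 12 \left(\left(5 - -1\right) + 1\right) = - 12 \left(\left(5 + 1\right) + 1\right) = - 12 \left(6 + 1\right) = - 12 \cdot 7 = \left(-1\right) 84 = -84$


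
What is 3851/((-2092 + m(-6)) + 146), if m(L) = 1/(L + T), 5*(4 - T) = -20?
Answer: -7702/3891 ≈ -1.9794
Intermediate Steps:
T = 8 (T = 4 - ⅕*(-20) = 4 + 4 = 8)
m(L) = 1/(8 + L) (m(L) = 1/(L + 8) = 1/(8 + L))
3851/((-2092 + m(-6)) + 146) = 3851/((-2092 + 1/(8 - 6)) + 146) = 3851/((-2092 + 1/2) + 146) = 3851/((-2092 + ½) + 146) = 3851/(-4183/2 + 146) = 3851/(-3891/2) = 3851*(-2/3891) = -7702/3891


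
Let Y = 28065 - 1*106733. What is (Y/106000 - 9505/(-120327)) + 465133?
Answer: 1483151435422891/3188665500 ≈ 4.6513e+5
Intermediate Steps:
Y = -78668 (Y = 28065 - 106733 = -78668)
(Y/106000 - 9505/(-120327)) + 465133 = (-78668/106000 - 9505/(-120327)) + 465133 = (-78668*1/106000 - 9505*(-1/120327)) + 465133 = (-19667/26500 + 9505/120327) + 465133 = -2114588609/3188665500 + 465133 = 1483151435422891/3188665500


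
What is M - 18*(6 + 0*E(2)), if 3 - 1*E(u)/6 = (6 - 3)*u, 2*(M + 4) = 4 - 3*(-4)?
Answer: -104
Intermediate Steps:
M = 4 (M = -4 + (4 - 3*(-4))/2 = -4 + (4 + 12)/2 = -4 + (½)*16 = -4 + 8 = 4)
E(u) = 18 - 18*u (E(u) = 18 - 6*(6 - 3)*u = 18 - 18*u)
M - 18*(6 + 0*E(2)) = 4 - 18*(6 + 0*(18 - 18*2)) = 4 - 18*(6 + 0*(18 - 36)) = 4 - 18*(6 + 0*(-18)) = 4 - 18*(6 + 0) = 4 - 18*6 = 4 - 108 = -104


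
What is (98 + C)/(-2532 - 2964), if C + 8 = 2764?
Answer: -1427/2748 ≈ -0.51929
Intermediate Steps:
C = 2756 (C = -8 + 2764 = 2756)
(98 + C)/(-2532 - 2964) = (98 + 2756)/(-2532 - 2964) = 2854/(-5496) = 2854*(-1/5496) = -1427/2748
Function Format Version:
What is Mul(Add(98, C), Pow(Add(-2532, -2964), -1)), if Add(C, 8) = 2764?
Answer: Rational(-1427, 2748) ≈ -0.51929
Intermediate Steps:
C = 2756 (C = Add(-8, 2764) = 2756)
Mul(Add(98, C), Pow(Add(-2532, -2964), -1)) = Mul(Add(98, 2756), Pow(Add(-2532, -2964), -1)) = Mul(2854, Pow(-5496, -1)) = Mul(2854, Rational(-1, 5496)) = Rational(-1427, 2748)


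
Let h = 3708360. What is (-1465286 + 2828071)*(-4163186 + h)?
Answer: -619830050410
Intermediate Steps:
(-1465286 + 2828071)*(-4163186 + h) = (-1465286 + 2828071)*(-4163186 + 3708360) = 1362785*(-454826) = -619830050410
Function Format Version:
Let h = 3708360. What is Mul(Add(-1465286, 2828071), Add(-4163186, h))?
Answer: -619830050410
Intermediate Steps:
Mul(Add(-1465286, 2828071), Add(-4163186, h)) = Mul(Add(-1465286, 2828071), Add(-4163186, 3708360)) = Mul(1362785, -454826) = -619830050410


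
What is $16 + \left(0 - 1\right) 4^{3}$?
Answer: $-48$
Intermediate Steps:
$16 + \left(0 - 1\right) 4^{3} = 16 + \left(0 - 1\right) 64 = 16 - 64 = -48$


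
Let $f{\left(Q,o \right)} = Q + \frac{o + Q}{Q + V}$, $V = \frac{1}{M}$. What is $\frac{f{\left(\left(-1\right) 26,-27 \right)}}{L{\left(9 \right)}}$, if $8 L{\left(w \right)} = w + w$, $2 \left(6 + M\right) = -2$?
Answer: $- \frac{17548}{1647} \approx -10.655$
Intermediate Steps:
$M = -7$ ($M = -6 + \frac{1}{2} \left(-2\right) = -6 - 1 = -7$)
$V = - \frac{1}{7}$ ($V = \frac{1}{-7} = - \frac{1}{7} \approx -0.14286$)
$L{\left(w \right)} = \frac{w}{4}$ ($L{\left(w \right)} = \frac{w + w}{8} = \frac{2 w}{8} = \frac{w}{4}$)
$f{\left(Q,o \right)} = Q + \frac{Q + o}{- \frac{1}{7} + Q}$ ($f{\left(Q,o \right)} = Q + \frac{o + Q}{Q - \frac{1}{7}} = Q + \frac{Q + o}{- \frac{1}{7} + Q}$)
$\frac{f{\left(\left(-1\right) 26,-27 \right)}}{L{\left(9 \right)}} = \frac{\frac{1}{-1 + 7 \left(\left(-1\right) 26\right)} \left(6 \left(\left(-1\right) 26\right) + 7 \left(-27\right) + 7 \left(\left(-1\right) 26\right)^{2}\right)}{\frac{1}{4} \cdot 9} = \frac{\frac{1}{-1 + 7 \left(-26\right)} \left(6 \left(-26\right) - 189 + 7 \left(-26\right)^{2}\right)}{\frac{9}{4}} = \frac{-156 - 189 + 7 \cdot 676}{-1 - 182} \cdot \frac{4}{9} = \frac{-156 - 189 + 4732}{-183} \cdot \frac{4}{9} = \left(- \frac{1}{183}\right) 4387 \cdot \frac{4}{9} = \left(- \frac{4387}{183}\right) \frac{4}{9} = - \frac{17548}{1647}$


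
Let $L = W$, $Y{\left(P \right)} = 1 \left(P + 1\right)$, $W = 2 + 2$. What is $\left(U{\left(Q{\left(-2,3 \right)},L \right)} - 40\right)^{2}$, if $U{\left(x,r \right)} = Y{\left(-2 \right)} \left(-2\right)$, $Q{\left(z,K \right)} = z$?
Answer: $1444$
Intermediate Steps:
$W = 4$
$Y{\left(P \right)} = 1 + P$ ($Y{\left(P \right)} = 1 \left(1 + P\right) = 1 + P$)
$L = 4$
$U{\left(x,r \right)} = 2$ ($U{\left(x,r \right)} = \left(1 - 2\right) \left(-2\right) = \left(-1\right) \left(-2\right) = 2$)
$\left(U{\left(Q{\left(-2,3 \right)},L \right)} - 40\right)^{2} = \left(2 - 40\right)^{2} = \left(-38\right)^{2} = 1444$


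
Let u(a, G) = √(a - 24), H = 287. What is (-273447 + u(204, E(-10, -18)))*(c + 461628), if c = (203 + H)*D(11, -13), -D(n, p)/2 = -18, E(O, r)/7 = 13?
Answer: -131054396796 + 2875608*√5 ≈ -1.3105e+11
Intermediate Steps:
E(O, r) = 91 (E(O, r) = 7*13 = 91)
D(n, p) = 36 (D(n, p) = -2*(-18) = 36)
u(a, G) = √(-24 + a)
c = 17640 (c = (203 + 287)*36 = 490*36 = 17640)
(-273447 + u(204, E(-10, -18)))*(c + 461628) = (-273447 + √(-24 + 204))*(17640 + 461628) = (-273447 + √180)*479268 = (-273447 + 6*√5)*479268 = -131054396796 + 2875608*√5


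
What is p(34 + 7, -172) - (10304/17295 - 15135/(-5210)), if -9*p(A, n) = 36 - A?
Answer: -159230549/54064170 ≈ -2.9452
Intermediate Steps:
p(A, n) = -4 + A/9 (p(A, n) = -(36 - A)/9 = -4 + A/9)
p(34 + 7, -172) - (10304/17295 - 15135/(-5210)) = (-4 + (34 + 7)/9) - (10304/17295 - 15135/(-5210)) = (-4 + (⅑)*41) - (10304*(1/17295) - 15135*(-1/5210)) = (-4 + 41/9) - (10304/17295 + 3027/1042) = 5/9 - 1*63088733/18021390 = 5/9 - 63088733/18021390 = -159230549/54064170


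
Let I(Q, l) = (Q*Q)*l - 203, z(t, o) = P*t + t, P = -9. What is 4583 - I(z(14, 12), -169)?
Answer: 2124722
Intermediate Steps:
z(t, o) = -8*t (z(t, o) = -9*t + t = -8*t)
I(Q, l) = -203 + l*Q² (I(Q, l) = Q²*l - 203 = l*Q² - 203 = -203 + l*Q²)
4583 - I(z(14, 12), -169) = 4583 - (-203 - 169*(-8*14)²) = 4583 - (-203 - 169*(-112)²) = 4583 - (-203 - 169*12544) = 4583 - (-203 - 2119936) = 4583 - 1*(-2120139) = 4583 + 2120139 = 2124722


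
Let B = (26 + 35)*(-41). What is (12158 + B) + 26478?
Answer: 36135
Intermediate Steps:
B = -2501 (B = 61*(-41) = -2501)
(12158 + B) + 26478 = (12158 - 2501) + 26478 = 9657 + 26478 = 36135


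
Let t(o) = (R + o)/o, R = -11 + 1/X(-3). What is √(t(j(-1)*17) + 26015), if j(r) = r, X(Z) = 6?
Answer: √270677094/102 ≈ 161.30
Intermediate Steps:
R = -65/6 (R = -11 + 1/6 = -11 + ⅙ = -65/6 ≈ -10.833)
t(o) = (-65/6 + o)/o
√(t(j(-1)*17) + 26015) = √((-65/6 - 1*17)/((-1*17)) + 26015) = √((-65/6 - 17)/(-17) + 26015) = √(-1/17*(-167/6) + 26015) = √(167/102 + 26015) = √(2653697/102) = √270677094/102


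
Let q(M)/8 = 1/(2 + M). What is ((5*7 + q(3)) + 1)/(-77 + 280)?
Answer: 188/1015 ≈ 0.18522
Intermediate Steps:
q(M) = 8/(2 + M)
((5*7 + q(3)) + 1)/(-77 + 280) = ((5*7 + 8/(2 + 3)) + 1)/(-77 + 280) = ((35 + 8/5) + 1)/203 = ((35 + 8*(⅕)) + 1)*(1/203) = ((35 + 8/5) + 1)*(1/203) = (183/5 + 1)*(1/203) = (188/5)*(1/203) = 188/1015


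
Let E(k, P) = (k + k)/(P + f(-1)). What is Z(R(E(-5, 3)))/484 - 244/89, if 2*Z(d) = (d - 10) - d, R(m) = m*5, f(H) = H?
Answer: -118541/43076 ≈ -2.7519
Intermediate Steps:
E(k, P) = 2*k/(-1 + P) (E(k, P) = (k + k)/(P - 1) = (2*k)/(-1 + P) = 2*k/(-1 + P))
R(m) = 5*m
Z(d) = -5 (Z(d) = ((d - 10) - d)/2 = ((-10 + d) - d)/2 = (½)*(-10) = -5)
Z(R(E(-5, 3)))/484 - 244/89 = -5/484 - 244/89 = -118541/43076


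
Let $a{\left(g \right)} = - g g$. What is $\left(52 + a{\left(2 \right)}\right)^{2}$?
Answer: $2304$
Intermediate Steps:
$a{\left(g \right)} = - g^{2}$
$\left(52 + a{\left(2 \right)}\right)^{2} = \left(52 - 2^{2}\right)^{2} = \left(52 - 4\right)^{2} = 48^{2} = 2304$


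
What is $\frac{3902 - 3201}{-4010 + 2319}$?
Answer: $- \frac{701}{1691} \approx -0.41455$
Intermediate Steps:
$\frac{3902 - 3201}{-4010 + 2319} = \frac{701}{-1691} = 701 \left(- \frac{1}{1691}\right) = - \frac{701}{1691}$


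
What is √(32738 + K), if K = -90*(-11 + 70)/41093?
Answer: 2*√13820575733783/41093 ≈ 180.94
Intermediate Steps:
K = -5310/41093 (K = -90*59*(1/41093) = -5310*1/41093 = -5310/41093 ≈ -0.12922)
√(32738 + K) = √(32738 - 5310/41093) = √(1345297324/41093) = 2*√13820575733783/41093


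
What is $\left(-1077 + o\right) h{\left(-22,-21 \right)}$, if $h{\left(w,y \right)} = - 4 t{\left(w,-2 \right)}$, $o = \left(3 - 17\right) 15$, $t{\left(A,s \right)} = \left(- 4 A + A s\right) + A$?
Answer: $566280$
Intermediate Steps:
$t{\left(A,s \right)} = - 3 A + A s$
$o = -210$ ($o = \left(-14\right) 15 = -210$)
$h{\left(w,y \right)} = 20 w$ ($h{\left(w,y \right)} = - 4 w \left(-3 - 2\right) = - 4 w \left(-5\right) = - 4 \left(- 5 w\right) = 20 w$)
$\left(-1077 + o\right) h{\left(-22,-21 \right)} = \left(-1077 - 210\right) 20 \left(-22\right) = \left(-1287\right) \left(-440\right) = 566280$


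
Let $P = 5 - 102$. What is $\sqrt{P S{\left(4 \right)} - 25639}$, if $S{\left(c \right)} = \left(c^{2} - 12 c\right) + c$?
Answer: $9 i \sqrt{283} \approx 151.4 i$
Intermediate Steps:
$S{\left(c \right)} = c^{2} - 11 c$
$P = -97$ ($P = 5 - 102 = -97$)
$\sqrt{P S{\left(4 \right)} - 25639} = \sqrt{- 97 \cdot 4 \left(-11 + 4\right) - 25639} = \sqrt{- 97 \cdot 4 \left(-7\right) - 25639} = \sqrt{\left(-97\right) \left(-28\right) - 25639} = \sqrt{2716 - 25639} = \sqrt{-22923} = 9 i \sqrt{283}$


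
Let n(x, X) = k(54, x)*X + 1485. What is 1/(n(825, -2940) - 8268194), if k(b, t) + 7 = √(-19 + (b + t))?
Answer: -8246129/67991209988641 + 5880*√215/67991209988641 ≈ -1.2001e-7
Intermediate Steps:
k(b, t) = -7 + √(-19 + b + t) (k(b, t) = -7 + √(-19 + (b + t)) = -7 + √(-19 + b + t))
n(x, X) = 1485 + X*(-7 + √(35 + x)) (n(x, X) = (-7 + √(-19 + 54 + x))*X + 1485 = (-7 + √(35 + x))*X + 1485 = X*(-7 + √(35 + x)) + 1485 = 1485 + X*(-7 + √(35 + x)))
1/(n(825, -2940) - 8268194) = 1/((1485 - 2940*(-7 + √(35 + 825))) - 8268194) = 1/((1485 - 2940*(-7 + √860)) - 8268194) = 1/((1485 - 2940*(-7 + 2*√215)) - 8268194) = 1/((1485 + (20580 - 5880*√215)) - 8268194) = 1/((22065 - 5880*√215) - 8268194) = 1/(-8246129 - 5880*√215)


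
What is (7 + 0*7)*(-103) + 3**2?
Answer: -712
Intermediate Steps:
(7 + 0*7)*(-103) + 3**2 = (7 + 0)*(-103) + 9 = 7*(-103) + 9 = -721 + 9 = -712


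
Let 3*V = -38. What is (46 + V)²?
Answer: 10000/9 ≈ 1111.1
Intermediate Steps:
V = -38/3 (V = (⅓)*(-38) = -38/3 ≈ -12.667)
(46 + V)² = (46 - 38/3)² = (100/3)² = 10000/9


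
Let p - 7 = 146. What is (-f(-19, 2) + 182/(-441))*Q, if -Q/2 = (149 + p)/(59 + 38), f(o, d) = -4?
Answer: -136504/6111 ≈ -22.337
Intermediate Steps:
p = 153 (p = 7 + 146 = 153)
Q = -604/97 (Q = -2*(149 + 153)/(59 + 38) = -604/97 ≈ -6.2268)
(-f(-19, 2) + 182/(-441))*Q = (-1*(-4) + 182/(-441))*(-604/97) = (4 + 182*(-1/441))*(-604/97) = (4 - 26/63)*(-604/97) = (226/63)*(-604/97) = -136504/6111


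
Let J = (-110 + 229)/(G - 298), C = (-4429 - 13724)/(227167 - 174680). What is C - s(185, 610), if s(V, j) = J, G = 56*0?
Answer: 836359/15641126 ≈ 0.053472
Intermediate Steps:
G = 0
C = -18153/52487 ≈ -0.34586
J = -119/298 (J = (-110 + 229)/(0 - 298) = 119/(-298) = 119*(-1/298) = -119/298 ≈ -0.39933)
s(V, j) = -119/298
C - s(185, 610) = -18153/52487 - 1*(-119/298) = -18153/52487 + 119/298 = 836359/15641126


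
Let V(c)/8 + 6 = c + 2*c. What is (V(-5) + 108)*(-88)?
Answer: 5280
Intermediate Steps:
V(c) = -48 + 24*c (V(c) = -48 + 8*(c + 2*c) = -48 + 8*(3*c) = -48 + 24*c)
(V(-5) + 108)*(-88) = ((-48 + 24*(-5)) + 108)*(-88) = ((-48 - 120) + 108)*(-88) = (-168 + 108)*(-88) = -60*(-88) = 5280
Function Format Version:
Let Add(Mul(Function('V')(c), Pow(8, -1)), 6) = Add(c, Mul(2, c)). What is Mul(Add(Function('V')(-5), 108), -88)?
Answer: 5280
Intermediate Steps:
Function('V')(c) = Add(-48, Mul(24, c)) (Function('V')(c) = Add(-48, Mul(8, Add(c, Mul(2, c)))) = Add(-48, Mul(8, Mul(3, c))) = Add(-48, Mul(24, c)))
Mul(Add(Function('V')(-5), 108), -88) = Mul(Add(Add(-48, Mul(24, -5)), 108), -88) = Mul(Add(Add(-48, -120), 108), -88) = Mul(Add(-168, 108), -88) = Mul(-60, -88) = 5280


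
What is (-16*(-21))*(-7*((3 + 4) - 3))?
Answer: -9408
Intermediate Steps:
(-16*(-21))*(-7*((3 + 4) - 3)) = 336*(-7*(7 - 3)) = 336*(-7*4) = 336*(-28) = -9408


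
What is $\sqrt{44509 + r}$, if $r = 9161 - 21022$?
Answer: $2 \sqrt{8162} \approx 180.69$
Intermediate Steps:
$r = -11861$
$\sqrt{44509 + r} = \sqrt{44509 - 11861} = \sqrt{32648} = 2 \sqrt{8162}$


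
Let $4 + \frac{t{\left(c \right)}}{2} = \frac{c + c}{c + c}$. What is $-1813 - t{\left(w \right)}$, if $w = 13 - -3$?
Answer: $-1807$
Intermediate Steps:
$w = 16$ ($w = 13 + 3 = 16$)
$t{\left(c \right)} = -6$ ($t{\left(c \right)} = -8 + 2 \frac{c + c}{c + c} = -8 + 2 \frac{2 c}{2 c} = -8 + 2 \cdot 2 c \frac{1}{2 c} = -8 + 2 \cdot 1 = -8 + 2 = -6$)
$-1813 - t{\left(w \right)} = -1813 - -6 = -1813 + 6 = -1807$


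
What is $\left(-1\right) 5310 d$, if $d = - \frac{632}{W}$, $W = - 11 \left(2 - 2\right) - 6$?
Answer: $-559320$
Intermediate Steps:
$W = -6$ ($W = - 11 \left(2 - 2\right) - 6 = \left(-11\right) 0 - 6 = 0 - 6 = -6$)
$d = \frac{316}{3}$ ($d = - \frac{632}{-6} = \left(-632\right) \left(- \frac{1}{6}\right) = \frac{316}{3} \approx 105.33$)
$\left(-1\right) 5310 d = \left(-1\right) 5310 \cdot \frac{316}{3} = \left(-5310\right) \frac{316}{3} = -559320$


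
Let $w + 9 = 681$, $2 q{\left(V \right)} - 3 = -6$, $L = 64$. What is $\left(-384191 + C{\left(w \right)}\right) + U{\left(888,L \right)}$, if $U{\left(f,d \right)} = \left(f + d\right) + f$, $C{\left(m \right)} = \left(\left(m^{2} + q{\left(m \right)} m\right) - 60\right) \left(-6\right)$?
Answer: $-3085447$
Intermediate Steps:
$q{\left(V \right)} = - \frac{3}{2}$ ($q{\left(V \right)} = \frac{3}{2} + \frac{1}{2} \left(-6\right) = \frac{3}{2} - 3 = - \frac{3}{2}$)
$w = 672$ ($w = -9 + 681 = 672$)
$C{\left(m \right)} = 360 - 6 m^{2} + 9 m$ ($C{\left(m \right)} = \left(\left(m^{2} - \frac{3 m}{2}\right) - 60\right) \left(-6\right) = \left(-60 + m^{2} - \frac{3 m}{2}\right) \left(-6\right) = 360 - 6 m^{2} + 9 m$)
$U{\left(f,d \right)} = d + 2 f$ ($U{\left(f,d \right)} = \left(d + f\right) + f = d + 2 f$)
$\left(-384191 + C{\left(w \right)}\right) + U{\left(888,L \right)} = \left(-384191 + \left(360 - 6 \cdot 672^{2} + 9 \cdot 672\right)\right) + \left(64 + 2 \cdot 888\right) = \left(-384191 + \left(360 - 2709504 + 6048\right)\right) + \left(64 + 1776\right) = \left(-384191 + \left(360 - 2709504 + 6048\right)\right) + 1840 = \left(-384191 - 2703096\right) + 1840 = -3087287 + 1840 = -3085447$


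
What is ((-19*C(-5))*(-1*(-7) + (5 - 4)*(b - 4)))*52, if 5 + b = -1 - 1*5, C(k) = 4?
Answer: 31616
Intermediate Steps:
b = -11 (b = -5 + (-1 - 1*5) = -5 + (-1 - 5) = -5 - 6 = -11)
((-19*C(-5))*(-1*(-7) + (5 - 4)*(b - 4)))*52 = ((-19*4)*(-1*(-7) + (5 - 4)*(-11 - 4)))*52 = -76*(7 + 1*(-15))*52 = -76*(7 - 15)*52 = -76*(-8)*52 = 608*52 = 31616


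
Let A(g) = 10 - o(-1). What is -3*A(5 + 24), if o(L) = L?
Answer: -33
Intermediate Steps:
A(g) = 11 (A(g) = 10 - 1*(-1) = 10 + 1 = 11)
-3*A(5 + 24) = -3*11 = -33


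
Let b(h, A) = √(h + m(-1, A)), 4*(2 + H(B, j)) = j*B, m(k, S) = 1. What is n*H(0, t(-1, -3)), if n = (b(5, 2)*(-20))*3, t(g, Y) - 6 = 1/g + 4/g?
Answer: 120*√6 ≈ 293.94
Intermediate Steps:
t(g, Y) = 6 + 5/g (t(g, Y) = 6 + (1/g + 4/g) = 6 + 5/g)
H(B, j) = -2 + B*j/4 (H(B, j) = -2 + (j*B)/4 = -2 + (B*j)/4 = -2 + B*j/4)
b(h, A) = √(1 + h) (b(h, A) = √(h + 1) = √(1 + h))
n = -60*√6 (n = (√(1 + 5)*(-20))*3 = (√6*(-20))*3 = -20*√6*3 = -60*√6 ≈ -146.97)
n*H(0, t(-1, -3)) = (-60*√6)*(-2 + (¼)*0*(6 + 5/(-1))) = (-60*√6)*(-2 + (¼)*0*(6 + 5*(-1))) = (-60*√6)*(-2 + (¼)*0*(6 - 5)) = (-60*√6)*(-2 + (¼)*0*1) = (-60*√6)*(-2 + 0) = -60*√6*(-2) = 120*√6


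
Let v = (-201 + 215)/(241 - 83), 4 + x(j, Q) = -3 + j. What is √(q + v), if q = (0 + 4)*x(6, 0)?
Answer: I*√24411/79 ≈ 1.9777*I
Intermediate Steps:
x(j, Q) = -7 + j (x(j, Q) = -4 + (-3 + j) = -7 + j)
v = 7/79 (v = 14/158 = 14*(1/158) = 7/79 ≈ 0.088608)
q = -4 (q = (0 + 4)*(-7 + 6) = 4*(-1) = -4)
√(q + v) = √(-4 + 7/79) = √(-309/79) = I*√24411/79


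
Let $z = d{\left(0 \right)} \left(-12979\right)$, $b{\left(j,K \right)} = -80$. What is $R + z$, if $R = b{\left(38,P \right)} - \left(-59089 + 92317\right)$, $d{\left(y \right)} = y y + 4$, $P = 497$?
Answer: $-85224$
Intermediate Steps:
$d{\left(y \right)} = 4 + y^{2}$ ($d{\left(y \right)} = y^{2} + 4 = 4 + y^{2}$)
$z = -51916$ ($z = \left(4 + 0^{2}\right) \left(-12979\right) = \left(4 + 0\right) \left(-12979\right) = 4 \left(-12979\right) = -51916$)
$R = -33308$ ($R = -80 - \left(-59089 + 92317\right) = -80 - 33228 = -33308$)
$R + z = -33308 - 51916 = -85224$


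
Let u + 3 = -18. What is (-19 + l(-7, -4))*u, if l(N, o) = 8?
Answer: 231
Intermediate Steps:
u = -21 (u = -3 - 18 = -21)
(-19 + l(-7, -4))*u = (-19 + 8)*(-21) = -11*(-21) = 231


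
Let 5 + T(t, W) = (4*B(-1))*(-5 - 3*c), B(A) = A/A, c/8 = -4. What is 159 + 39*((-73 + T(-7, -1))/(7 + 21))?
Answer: 7803/14 ≈ 557.36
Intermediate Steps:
c = -32 (c = 8*(-4) = -32)
B(A) = 1
T(t, W) = 359 (T(t, W) = -5 + (4*1)*(-5 - 3*(-32)) = -5 + 4*(-5 + 96) = -5 + 4*91 = -5 + 364 = 359)
159 + 39*((-73 + T(-7, -1))/(7 + 21)) = 159 + 39*((-73 + 359)/(7 + 21)) = 159 + 39*(286/28) = 159 + 39*(286*(1/28)) = 159 + 39*(143/14) = 159 + 5577/14 = 7803/14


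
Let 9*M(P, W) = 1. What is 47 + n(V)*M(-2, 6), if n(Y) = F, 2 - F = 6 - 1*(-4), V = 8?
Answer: 415/9 ≈ 46.111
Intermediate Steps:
F = -8 (F = 2 - (6 - 1*(-4)) = 2 - (6 + 4) = 2 - 1*10 = 2 - 10 = -8)
M(P, W) = ⅑ (M(P, W) = (⅑)*1 = ⅑)
n(Y) = -8
47 + n(V)*M(-2, 6) = 47 - 8*⅑ = 47 - 8/9 = 415/9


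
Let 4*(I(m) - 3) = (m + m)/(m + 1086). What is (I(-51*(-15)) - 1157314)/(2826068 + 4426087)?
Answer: -1428121519/8949159270 ≈ -0.15958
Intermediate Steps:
I(m) = 3 + m/(2*(1086 + m)) (I(m) = 3 + ((m + m)/(m + 1086))/4 = 3 + ((2*m)/(1086 + m))/4 = 3 + (2*m/(1086 + m))/4 = 3 + m/(2*(1086 + m)))
(I(-51*(-15)) - 1157314)/(2826068 + 4426087) = ((6516 + 7*(-51*(-15)))/(2*(1086 - 51*(-15))) - 1157314)/(2826068 + 4426087) = ((6516 + 7*765)/(2*(1086 + 765)) - 1157314)/7252155 = ((½)*(6516 + 5355)/1851 - 1157314)*(1/7252155) = ((½)*(1/1851)*11871 - 1157314)*(1/7252155) = (3957/1234 - 1157314)*(1/7252155) = -1428121519/1234*1/7252155 = -1428121519/8949159270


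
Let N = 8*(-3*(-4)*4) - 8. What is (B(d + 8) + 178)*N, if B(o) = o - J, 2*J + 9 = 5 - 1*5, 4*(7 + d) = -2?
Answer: 68808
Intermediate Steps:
d = -15/2 (d = -7 + (¼)*(-2) = -7 - ½ = -15/2 ≈ -7.5000)
J = -9/2 (J = -9/2 + (5 - 1*5)/2 = -9/2 + (5 - 5)/2 = -9/2 + (½)*0 = -9/2 + 0 = -9/2 ≈ -4.5000)
B(o) = 9/2 + o (B(o) = o - 1*(-9/2) = o + 9/2 = 9/2 + o)
N = 376 (N = 8*(12*4) - 8 = 8*48 - 8 = 384 - 8 = 376)
(B(d + 8) + 178)*N = ((9/2 + (-15/2 + 8)) + 178)*376 = ((9/2 + ½) + 178)*376 = (5 + 178)*376 = 183*376 = 68808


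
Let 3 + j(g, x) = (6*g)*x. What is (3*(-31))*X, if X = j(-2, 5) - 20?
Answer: 7719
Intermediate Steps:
j(g, x) = -3 + 6*g*x (j(g, x) = -3 + (6*g)*x = -3 + 6*g*x)
X = -83 (X = (-3 + 6*(-2)*5) - 20 = (-3 - 60) - 20 = -63 - 20 = -83)
(3*(-31))*X = (3*(-31))*(-83) = -93*(-83) = 7719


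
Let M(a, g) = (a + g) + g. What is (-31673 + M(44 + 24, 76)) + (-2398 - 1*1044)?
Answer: -34895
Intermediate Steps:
M(a, g) = a + 2*g
(-31673 + M(44 + 24, 76)) + (-2398 - 1*1044) = (-31673 + ((44 + 24) + 2*76)) + (-2398 - 1*1044) = (-31673 + (68 + 152)) + (-2398 - 1044) = (-31673 + 220) - 3442 = -31453 - 3442 = -34895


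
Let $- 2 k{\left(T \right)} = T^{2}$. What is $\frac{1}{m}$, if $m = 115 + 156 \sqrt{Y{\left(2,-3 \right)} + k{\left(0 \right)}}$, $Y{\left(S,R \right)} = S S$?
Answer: $\frac{1}{427} \approx 0.0023419$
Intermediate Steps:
$Y{\left(S,R \right)} = S^{2}$
$k{\left(T \right)} = - \frac{T^{2}}{2}$
$m = 427$ ($m = 115 + 156 \sqrt{2^{2} - \frac{0^{2}}{2}} = 115 + 156 \sqrt{4 - 0} = 115 + 156 \sqrt{4 + 0} = 115 + 156 \sqrt{4} = 115 + 156 \cdot 2 = 115 + 312 = 427$)
$\frac{1}{m} = \frac{1}{427}$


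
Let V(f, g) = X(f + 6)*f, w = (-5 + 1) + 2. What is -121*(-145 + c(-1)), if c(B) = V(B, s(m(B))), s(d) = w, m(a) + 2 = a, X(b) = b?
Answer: 18150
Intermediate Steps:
m(a) = -2 + a
w = -2 (w = -4 + 2 = -2)
s(d) = -2
V(f, g) = f*(6 + f) (V(f, g) = (f + 6)*f = (6 + f)*f = f*(6 + f))
c(B) = B*(6 + B)
-121*(-145 + c(-1)) = -121*(-145 - (6 - 1)) = -121*(-145 - 1*5) = -121*(-145 - 5) = -121*(-150) = 18150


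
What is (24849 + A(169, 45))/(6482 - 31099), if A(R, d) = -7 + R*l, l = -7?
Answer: -23659/24617 ≈ -0.96108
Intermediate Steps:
A(R, d) = -7 - 7*R (A(R, d) = -7 + R*(-7) = -7 - 7*R)
(24849 + A(169, 45))/(6482 - 31099) = (24849 + (-7 - 7*169))/(6482 - 31099) = (24849 + (-7 - 1183))/(-24617) = (24849 - 1190)*(-1/24617) = 23659*(-1/24617) = -23659/24617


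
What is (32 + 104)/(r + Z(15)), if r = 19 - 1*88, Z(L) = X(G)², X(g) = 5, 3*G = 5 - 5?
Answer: -34/11 ≈ -3.0909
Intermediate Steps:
G = 0 (G = (5 - 5)/3 = (⅓)*0 = 0)
Z(L) = 25 (Z(L) = 5² = 25)
r = -69 (r = 19 - 88 = -69)
(32 + 104)/(r + Z(15)) = (32 + 104)/(-69 + 25) = 136/(-44) = -1/44*136 = -34/11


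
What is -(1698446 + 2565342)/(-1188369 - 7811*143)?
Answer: 2131894/1152671 ≈ 1.8495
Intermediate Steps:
-(1698446 + 2565342)/(-1188369 - 7811*143) = -4263788/(-1188369 - 1116973) = -4263788/(-2305342) = -4263788*(-1)/2305342 = -1*(-2131894/1152671) = 2131894/1152671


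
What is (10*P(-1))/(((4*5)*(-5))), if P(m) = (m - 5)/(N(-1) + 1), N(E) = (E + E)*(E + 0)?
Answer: ⅕ ≈ 0.20000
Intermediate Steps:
N(E) = 2*E² (N(E) = (2*E)*E = 2*E²)
P(m) = -5/3 + m/3 (P(m) = (m - 5)/(2*(-1)² + 1) = (-5 + m)/(2*1 + 1) = (-5 + m)/(2 + 1) = (-5 + m)/3 = (-5 + m)*(⅓) = -5/3 + m/3)
(10*P(-1))/(((4*5)*(-5))) = (10*(-5/3 + (⅓)*(-1)))/(((4*5)*(-5))) = (10*(-5/3 - ⅓))/((20*(-5))) = (10*(-2))/(-100) = -20*(-1/100) = ⅕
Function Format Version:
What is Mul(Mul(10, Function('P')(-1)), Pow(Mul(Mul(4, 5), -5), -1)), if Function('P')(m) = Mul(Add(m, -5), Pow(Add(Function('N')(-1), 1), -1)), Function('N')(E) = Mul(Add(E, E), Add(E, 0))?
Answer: Rational(1, 5) ≈ 0.20000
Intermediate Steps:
Function('N')(E) = Mul(2, Pow(E, 2)) (Function('N')(E) = Mul(Mul(2, E), E) = Mul(2, Pow(E, 2)))
Function('P')(m) = Add(Rational(-5, 3), Mul(Rational(1, 3), m)) (Function('P')(m) = Mul(Add(m, -5), Pow(Add(Mul(2, Pow(-1, 2)), 1), -1)) = Mul(Add(-5, m), Pow(Add(Mul(2, 1), 1), -1)) = Mul(Add(-5, m), Pow(Add(2, 1), -1)) = Mul(Add(-5, m), Pow(3, -1)) = Mul(Add(-5, m), Rational(1, 3)) = Add(Rational(-5, 3), Mul(Rational(1, 3), m)))
Mul(Mul(10, Function('P')(-1)), Pow(Mul(Mul(4, 5), -5), -1)) = Mul(Mul(10, Add(Rational(-5, 3), Mul(Rational(1, 3), -1))), Pow(Mul(Mul(4, 5), -5), -1)) = Mul(Mul(10, Add(Rational(-5, 3), Rational(-1, 3))), Pow(Mul(20, -5), -1)) = Mul(Mul(10, -2), Pow(-100, -1)) = Mul(-20, Rational(-1, 100)) = Rational(1, 5)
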